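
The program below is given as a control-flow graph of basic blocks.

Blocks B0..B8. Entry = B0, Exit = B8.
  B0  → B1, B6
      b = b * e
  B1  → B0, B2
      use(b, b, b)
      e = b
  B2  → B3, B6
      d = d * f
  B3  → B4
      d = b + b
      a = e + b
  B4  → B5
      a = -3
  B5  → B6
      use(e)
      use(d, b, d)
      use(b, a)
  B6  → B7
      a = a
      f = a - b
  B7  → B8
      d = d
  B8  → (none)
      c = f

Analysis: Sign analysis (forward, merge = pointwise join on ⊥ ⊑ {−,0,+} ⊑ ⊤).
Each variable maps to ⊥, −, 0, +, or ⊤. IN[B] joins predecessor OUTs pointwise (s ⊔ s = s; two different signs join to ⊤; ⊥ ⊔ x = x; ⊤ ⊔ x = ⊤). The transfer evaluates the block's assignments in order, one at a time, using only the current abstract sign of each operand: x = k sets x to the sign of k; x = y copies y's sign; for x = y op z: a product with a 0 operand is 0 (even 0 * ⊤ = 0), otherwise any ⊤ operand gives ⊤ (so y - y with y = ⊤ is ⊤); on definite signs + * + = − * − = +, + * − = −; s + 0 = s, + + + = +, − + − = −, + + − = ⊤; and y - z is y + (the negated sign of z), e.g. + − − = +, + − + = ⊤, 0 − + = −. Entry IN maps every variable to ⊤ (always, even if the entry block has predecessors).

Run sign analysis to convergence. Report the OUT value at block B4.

Answer: {a: -, b: ⊤, c: ⊤, d: ⊤, e: ⊤, f: ⊤}

Working:
Fixpoint table:
  B0:  IN=(all ⊤)  OUT=(all ⊤)
  B1:  IN=(all ⊤)  OUT=(all ⊤)
  B2:  IN=(all ⊤)  OUT=(all ⊤)
  B3:  IN=(all ⊤)  OUT=(all ⊤)
  B4:  IN=(all ⊤)  OUT={a:-; rest ⊤}
  B5:  IN={a:-; rest ⊤}  OUT={a:-; rest ⊤}
  B6:  IN=(all ⊤)  OUT=(all ⊤)
  B7:  IN=(all ⊤)  OUT=(all ⊤)
  B8:  IN=(all ⊤)  OUT=(all ⊤)

Merge at B4: IN[B4] = OUT[B3] = {a: ⊤, b: ⊤, c: ⊤, d: ⊤, e: ⊤, f: ⊤}
Applying B4's transfer function to that IN value gives OUT[B4] (row B4 above).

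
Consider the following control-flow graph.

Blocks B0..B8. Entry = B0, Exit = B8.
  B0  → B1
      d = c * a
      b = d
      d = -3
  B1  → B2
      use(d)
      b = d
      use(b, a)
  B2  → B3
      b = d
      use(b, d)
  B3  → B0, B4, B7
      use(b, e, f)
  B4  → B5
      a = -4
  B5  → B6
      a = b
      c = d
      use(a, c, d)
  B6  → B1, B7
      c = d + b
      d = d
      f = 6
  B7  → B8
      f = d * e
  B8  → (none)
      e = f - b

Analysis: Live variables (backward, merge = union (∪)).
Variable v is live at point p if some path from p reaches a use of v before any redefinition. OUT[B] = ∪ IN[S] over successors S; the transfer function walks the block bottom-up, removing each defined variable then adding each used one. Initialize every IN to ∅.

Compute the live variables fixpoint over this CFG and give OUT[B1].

Converged values:
  B0:   IN={a, c, e, f}   OUT={a, c, d, e, f}
  B1:   IN={a, c, d, e, f}   OUT={a, c, d, e, f}
  B2:   IN={a, c, d, e, f}   OUT={a, b, c, d, e, f}
  B3:   IN={a, b, c, d, e, f}   OUT={a, b, c, d, e, f}
  B4:   IN={b, d, e}   OUT={b, d, e}
  B5:   IN={b, d, e}   OUT={a, b, d, e}
  B6:   IN={a, b, d, e}   OUT={a, b, c, d, e, f}
  B7:   IN={b, d, e}   OUT={b, f}
  B8:   IN={b, f}   OUT={}

Merge at B1: OUT[B1] = IN[B2] = {a, c, d, e, f}

Answer: {a, c, d, e, f}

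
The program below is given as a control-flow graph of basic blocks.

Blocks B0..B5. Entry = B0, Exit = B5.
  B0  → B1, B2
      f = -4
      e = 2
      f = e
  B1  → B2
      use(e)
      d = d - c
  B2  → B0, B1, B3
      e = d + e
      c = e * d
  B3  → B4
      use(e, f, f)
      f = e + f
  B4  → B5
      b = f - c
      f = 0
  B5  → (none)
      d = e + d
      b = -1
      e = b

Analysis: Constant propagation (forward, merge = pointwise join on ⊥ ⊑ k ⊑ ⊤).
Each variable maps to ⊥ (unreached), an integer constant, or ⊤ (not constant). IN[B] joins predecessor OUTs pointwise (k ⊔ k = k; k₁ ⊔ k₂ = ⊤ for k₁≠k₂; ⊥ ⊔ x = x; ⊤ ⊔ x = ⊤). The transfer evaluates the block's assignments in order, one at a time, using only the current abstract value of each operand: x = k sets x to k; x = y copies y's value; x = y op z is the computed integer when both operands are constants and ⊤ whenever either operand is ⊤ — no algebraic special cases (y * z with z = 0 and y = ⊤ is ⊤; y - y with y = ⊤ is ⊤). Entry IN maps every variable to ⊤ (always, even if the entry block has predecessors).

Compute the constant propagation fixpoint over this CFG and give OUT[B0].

Converged values:
  B0: | IN=(all ⊤) | OUT={e:2, f:2; rest ⊤}
  B1: | IN={f:2; rest ⊤} | OUT={f:2; rest ⊤}
  B2: | IN={f:2; rest ⊤} | OUT={f:2; rest ⊤}
  B3: | IN={f:2; rest ⊤} | OUT=(all ⊤)
  B4: | IN=(all ⊤) | OUT={f:0; rest ⊤}
  B5: | IN={f:0; rest ⊤} | OUT={b:-1, e:-1, f:0; rest ⊤}

Merge at B0 (entry node, so the boundary value (all ⊤) is joined with the incoming edge(s)): IN[B0] = (all ⊤) ⊔ OUT[B2] = {a: ⊤, b: ⊤, c: ⊤, d: ⊤, e: ⊤, f: ⊤}
Applying B0's transfer function to that IN value gives OUT[B0] (row B0 above).

Answer: {a: ⊤, b: ⊤, c: ⊤, d: ⊤, e: 2, f: 2}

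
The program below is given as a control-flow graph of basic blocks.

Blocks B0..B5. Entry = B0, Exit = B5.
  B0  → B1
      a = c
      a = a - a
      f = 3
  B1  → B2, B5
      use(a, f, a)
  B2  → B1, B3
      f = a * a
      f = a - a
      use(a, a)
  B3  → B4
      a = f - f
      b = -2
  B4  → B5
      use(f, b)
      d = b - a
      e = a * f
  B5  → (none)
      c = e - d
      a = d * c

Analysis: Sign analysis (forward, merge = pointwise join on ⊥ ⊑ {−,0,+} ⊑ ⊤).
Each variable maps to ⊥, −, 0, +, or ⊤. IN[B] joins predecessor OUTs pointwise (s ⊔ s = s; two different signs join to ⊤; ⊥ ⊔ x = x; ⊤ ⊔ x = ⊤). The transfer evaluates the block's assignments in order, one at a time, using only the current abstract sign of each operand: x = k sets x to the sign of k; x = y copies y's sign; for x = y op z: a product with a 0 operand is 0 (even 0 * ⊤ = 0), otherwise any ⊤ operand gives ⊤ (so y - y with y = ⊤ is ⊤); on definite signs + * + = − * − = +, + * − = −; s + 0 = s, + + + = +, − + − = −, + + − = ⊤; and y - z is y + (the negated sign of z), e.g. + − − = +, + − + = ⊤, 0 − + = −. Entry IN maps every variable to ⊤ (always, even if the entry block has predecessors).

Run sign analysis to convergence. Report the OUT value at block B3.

Answer: {a: ⊤, b: -, c: ⊤, d: ⊤, e: ⊤, f: ⊤}

Derivation:
Fixpoint table:
  B0:  IN=(all ⊤)  OUT={f:+; rest ⊤}
  B1:  IN=(all ⊤)  OUT=(all ⊤)
  B2:  IN=(all ⊤)  OUT=(all ⊤)
  B3:  IN=(all ⊤)  OUT={b:-; rest ⊤}
  B4:  IN={b:-; rest ⊤}  OUT={b:-; rest ⊤}
  B5:  IN=(all ⊤)  OUT=(all ⊤)

Merge at B3: IN[B3] = OUT[B2] = {a: ⊤, b: ⊤, c: ⊤, d: ⊤, e: ⊤, f: ⊤}
Applying B3's transfer function to that IN value gives OUT[B3] (row B3 above).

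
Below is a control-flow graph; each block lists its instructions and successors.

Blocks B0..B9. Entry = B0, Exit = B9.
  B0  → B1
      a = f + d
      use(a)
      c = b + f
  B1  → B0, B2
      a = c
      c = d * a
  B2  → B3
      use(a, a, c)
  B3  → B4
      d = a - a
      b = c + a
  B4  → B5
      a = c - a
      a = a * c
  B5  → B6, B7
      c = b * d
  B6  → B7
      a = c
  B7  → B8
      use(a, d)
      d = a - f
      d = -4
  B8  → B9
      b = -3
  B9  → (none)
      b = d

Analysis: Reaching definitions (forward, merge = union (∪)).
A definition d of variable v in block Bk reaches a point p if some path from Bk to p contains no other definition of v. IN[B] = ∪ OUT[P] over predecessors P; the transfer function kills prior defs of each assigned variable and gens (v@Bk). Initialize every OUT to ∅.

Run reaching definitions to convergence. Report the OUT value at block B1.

Fixpoint table:
  B0: | IN={a@B1, c@B1} | OUT={a@B0, c@B0}
  B1: | IN={a@B0, c@B0} | OUT={a@B1, c@B1}
  B2: | IN={a@B1, c@B1} | OUT={a@B1, c@B1}
  B3: | IN={a@B1, c@B1} | OUT={a@B1, b@B3, c@B1, d@B3}
  B4: | IN={a@B1, b@B3, c@B1, d@B3} | OUT={a@B4, b@B3, c@B1, d@B3}
  B5: | IN={a@B4, b@B3, c@B1, d@B3} | OUT={a@B4, b@B3, c@B5, d@B3}
  B6: | IN={a@B4, b@B3, c@B5, d@B3} | OUT={a@B6, b@B3, c@B5, d@B3}
  B7: | IN={a@B4, a@B6, b@B3, c@B5, d@B3} | OUT={a@B4, a@B6, b@B3, c@B5, d@B7}
  B8: | IN={a@B4, a@B6, b@B3, c@B5, d@B7} | OUT={a@B4, a@B6, b@B8, c@B5, d@B7}
  B9: | IN={a@B4, a@B6, b@B8, c@B5, d@B7} | OUT={a@B4, a@B6, b@B9, c@B5, d@B7}

Merge at B1: IN[B1] = OUT[B0] = {a@B0, c@B0}
Applying B1's transfer function to that IN value gives OUT[B1] (row B1 above).

Answer: {a@B1, c@B1}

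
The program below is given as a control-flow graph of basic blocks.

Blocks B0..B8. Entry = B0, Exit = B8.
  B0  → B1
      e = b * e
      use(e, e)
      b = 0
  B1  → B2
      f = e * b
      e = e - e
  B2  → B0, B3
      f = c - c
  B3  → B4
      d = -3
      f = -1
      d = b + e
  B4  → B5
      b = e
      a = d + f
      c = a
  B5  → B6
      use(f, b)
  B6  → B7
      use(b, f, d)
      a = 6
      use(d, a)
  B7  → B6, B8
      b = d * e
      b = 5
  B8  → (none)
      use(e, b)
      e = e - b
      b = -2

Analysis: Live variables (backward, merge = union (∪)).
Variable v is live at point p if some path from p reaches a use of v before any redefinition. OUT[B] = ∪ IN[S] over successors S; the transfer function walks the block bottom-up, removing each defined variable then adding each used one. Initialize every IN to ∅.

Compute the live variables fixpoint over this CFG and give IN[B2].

Answer: {b, c, e}

Derivation:
Converged values:
  B0:   IN={b, c, e}   OUT={b, c, e}
  B1:   IN={b, c, e}   OUT={b, c, e}
  B2:   IN={b, c, e}   OUT={b, c, e}
  B3:   IN={b, e}   OUT={d, e, f}
  B4:   IN={d, e, f}   OUT={b, d, e, f}
  B5:   IN={b, d, e, f}   OUT={b, d, e, f}
  B6:   IN={b, d, e, f}   OUT={d, e, f}
  B7:   IN={d, e, f}   OUT={b, d, e, f}
  B8:   IN={b, e}   OUT={}

Merge at B2: OUT[B2] = IN[B0] ⊔ IN[B3] = {b, c, e}
Applying B2's transfer function to that OUT value gives IN[B2] (row B2 above).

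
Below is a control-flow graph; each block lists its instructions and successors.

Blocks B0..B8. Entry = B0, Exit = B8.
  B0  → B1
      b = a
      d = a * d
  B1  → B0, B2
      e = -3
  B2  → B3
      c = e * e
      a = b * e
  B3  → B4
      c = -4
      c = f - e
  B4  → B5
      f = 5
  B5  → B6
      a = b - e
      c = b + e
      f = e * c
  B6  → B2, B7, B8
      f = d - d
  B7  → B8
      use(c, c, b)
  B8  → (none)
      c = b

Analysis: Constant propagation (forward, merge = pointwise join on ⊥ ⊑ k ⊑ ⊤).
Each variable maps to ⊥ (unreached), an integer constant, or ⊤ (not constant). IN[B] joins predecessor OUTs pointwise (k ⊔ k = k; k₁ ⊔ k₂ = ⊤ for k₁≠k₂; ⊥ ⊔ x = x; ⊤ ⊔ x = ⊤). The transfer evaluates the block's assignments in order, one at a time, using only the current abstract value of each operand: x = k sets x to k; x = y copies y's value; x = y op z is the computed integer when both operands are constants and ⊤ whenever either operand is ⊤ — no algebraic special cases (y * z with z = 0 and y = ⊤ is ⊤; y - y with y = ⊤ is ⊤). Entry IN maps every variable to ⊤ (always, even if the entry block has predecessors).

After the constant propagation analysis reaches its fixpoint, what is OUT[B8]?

Answer: {a: ⊤, b: ⊤, c: ⊤, d: ⊤, e: -3, f: ⊤}

Working:
Per-block solution:
  B0:  IN=(all ⊤)  OUT=(all ⊤)
  B1:  IN=(all ⊤)  OUT={e:-3; rest ⊤}
  B2:  IN={e:-3; rest ⊤}  OUT={c:9, e:-3; rest ⊤}
  B3:  IN={c:9, e:-3; rest ⊤}  OUT={e:-3; rest ⊤}
  B4:  IN={e:-3; rest ⊤}  OUT={e:-3, f:5; rest ⊤}
  B5:  IN={e:-3, f:5; rest ⊤}  OUT={e:-3; rest ⊤}
  B6:  IN={e:-3; rest ⊤}  OUT={e:-3; rest ⊤}
  B7:  IN={e:-3; rest ⊤}  OUT={e:-3; rest ⊤}
  B8:  IN={e:-3; rest ⊤}  OUT={e:-3; rest ⊤}

Merge at B8: IN[B8] = OUT[B6] ⊔ OUT[B7] = {a: ⊤, b: ⊤, c: ⊤, d: ⊤, e: -3, f: ⊤}
Applying B8's transfer function to that IN value gives OUT[B8] (row B8 above).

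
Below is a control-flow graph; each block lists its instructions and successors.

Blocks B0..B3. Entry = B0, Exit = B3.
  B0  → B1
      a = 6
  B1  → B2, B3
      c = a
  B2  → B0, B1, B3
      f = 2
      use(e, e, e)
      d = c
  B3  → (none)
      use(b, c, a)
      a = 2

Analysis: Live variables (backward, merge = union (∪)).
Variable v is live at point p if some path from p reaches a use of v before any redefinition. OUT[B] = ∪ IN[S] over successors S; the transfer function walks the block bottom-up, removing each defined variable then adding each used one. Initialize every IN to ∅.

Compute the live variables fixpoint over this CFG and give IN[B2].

Per-block solution:
  B0: | IN={b, e} | OUT={a, b, e}
  B1: | IN={a, b, e} | OUT={a, b, c, e}
  B2: | IN={a, b, c, e} | OUT={a, b, c, e}
  B3: | IN={a, b, c} | OUT={}

Merge at B2: OUT[B2] = IN[B0] ⊔ IN[B1] ⊔ IN[B3] = {a, b, c, e}
Applying B2's transfer function to that OUT value gives IN[B2] (row B2 above).

Answer: {a, b, c, e}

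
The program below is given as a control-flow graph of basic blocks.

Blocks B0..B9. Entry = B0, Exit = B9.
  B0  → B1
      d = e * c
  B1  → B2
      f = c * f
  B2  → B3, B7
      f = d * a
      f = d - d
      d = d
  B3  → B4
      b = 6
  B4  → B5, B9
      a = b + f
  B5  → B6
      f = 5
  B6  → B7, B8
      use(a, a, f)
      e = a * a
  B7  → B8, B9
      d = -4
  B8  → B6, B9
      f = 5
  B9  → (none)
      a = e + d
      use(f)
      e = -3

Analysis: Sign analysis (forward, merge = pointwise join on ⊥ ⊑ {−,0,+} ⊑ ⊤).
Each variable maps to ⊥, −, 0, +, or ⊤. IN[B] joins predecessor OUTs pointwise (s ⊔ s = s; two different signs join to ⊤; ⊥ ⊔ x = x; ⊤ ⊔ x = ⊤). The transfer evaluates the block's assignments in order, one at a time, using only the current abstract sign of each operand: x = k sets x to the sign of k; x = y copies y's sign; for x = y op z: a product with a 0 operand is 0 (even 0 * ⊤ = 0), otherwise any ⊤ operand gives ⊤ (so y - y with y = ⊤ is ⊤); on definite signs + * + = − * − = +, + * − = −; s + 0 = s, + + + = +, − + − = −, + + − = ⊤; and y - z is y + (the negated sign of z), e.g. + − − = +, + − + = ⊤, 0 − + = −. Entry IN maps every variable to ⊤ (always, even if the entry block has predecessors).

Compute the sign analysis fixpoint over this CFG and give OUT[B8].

Answer: {a: ⊤, b: ⊤, c: ⊤, d: ⊤, e: ⊤, f: +}

Trace:
Converged values:
  B0:   IN=(all ⊤)   OUT=(all ⊤)
  B1:   IN=(all ⊤)   OUT=(all ⊤)
  B2:   IN=(all ⊤)   OUT=(all ⊤)
  B3:   IN=(all ⊤)   OUT={b:+; rest ⊤}
  B4:   IN={b:+; rest ⊤}   OUT={b:+; rest ⊤}
  B5:   IN={b:+; rest ⊤}   OUT={b:+, f:+; rest ⊤}
  B6:   IN={f:+; rest ⊤}   OUT={f:+; rest ⊤}
  B7:   IN=(all ⊤)   OUT={d:-; rest ⊤}
  B8:   IN=(all ⊤)   OUT={f:+; rest ⊤}
  B9:   IN=(all ⊤)   OUT={e:-; rest ⊤}

Merge at B8: IN[B8] = OUT[B6] ⊔ OUT[B7] = {a: ⊤, b: ⊤, c: ⊤, d: ⊤, e: ⊤, f: ⊤}
Applying B8's transfer function to that IN value gives OUT[B8] (row B8 above).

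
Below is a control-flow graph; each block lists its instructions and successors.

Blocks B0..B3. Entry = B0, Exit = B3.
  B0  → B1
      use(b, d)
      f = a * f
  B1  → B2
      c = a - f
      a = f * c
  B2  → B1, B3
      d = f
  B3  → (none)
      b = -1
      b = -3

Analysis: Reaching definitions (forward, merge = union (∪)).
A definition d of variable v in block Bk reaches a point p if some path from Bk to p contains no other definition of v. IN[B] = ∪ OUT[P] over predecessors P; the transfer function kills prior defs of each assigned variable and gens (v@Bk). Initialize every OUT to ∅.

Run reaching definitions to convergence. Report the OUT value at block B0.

Fixpoint table:
  B0:   IN={}   OUT={f@B0}
  B1:   IN={a@B1, c@B1, d@B2, f@B0}   OUT={a@B1, c@B1, d@B2, f@B0}
  B2:   IN={a@B1, c@B1, d@B2, f@B0}   OUT={a@B1, c@B1, d@B2, f@B0}
  B3:   IN={a@B1, c@B1, d@B2, f@B0}   OUT={a@B1, b@B3, c@B1, d@B2, f@B0}

B0 is the boundary node: IN[B0] = {}
Applying B0's transfer function to that IN value gives OUT[B0] (row B0 above).

Answer: {f@B0}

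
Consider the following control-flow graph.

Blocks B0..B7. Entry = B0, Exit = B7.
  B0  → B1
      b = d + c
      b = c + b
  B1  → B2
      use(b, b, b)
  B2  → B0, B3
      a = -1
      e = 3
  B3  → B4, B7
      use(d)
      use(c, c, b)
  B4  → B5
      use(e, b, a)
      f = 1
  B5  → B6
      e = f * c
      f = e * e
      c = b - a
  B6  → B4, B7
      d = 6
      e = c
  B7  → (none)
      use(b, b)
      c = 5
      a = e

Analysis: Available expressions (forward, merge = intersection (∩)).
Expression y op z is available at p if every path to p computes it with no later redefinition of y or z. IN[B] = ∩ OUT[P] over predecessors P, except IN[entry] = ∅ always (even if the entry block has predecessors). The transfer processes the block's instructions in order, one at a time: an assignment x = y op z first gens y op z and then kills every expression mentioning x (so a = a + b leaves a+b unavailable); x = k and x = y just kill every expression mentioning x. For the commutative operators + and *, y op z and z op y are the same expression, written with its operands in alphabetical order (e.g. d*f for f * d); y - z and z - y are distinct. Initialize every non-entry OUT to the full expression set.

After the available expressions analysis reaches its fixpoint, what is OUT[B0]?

Answer: {c+d}

Working:
Converged values:
  B0:   IN={}   OUT={c+d}
  B1:   IN={c+d}   OUT={c+d}
  B2:   IN={c+d}   OUT={c+d}
  B3:   IN={c+d}   OUT={c+d}
  B4:   IN={}   OUT={}
  B5:   IN={}   OUT={b-a, e*e}
  B6:   IN={b-a, e*e}   OUT={b-a}
  B7:   IN={}   OUT={}

Merge at B0 (entry node, so the boundary value {} is joined with the incoming edge(s)): IN[B0] = {} ∩ OUT[B2] = {}
Applying B0's transfer function to that IN value gives OUT[B0] (row B0 above).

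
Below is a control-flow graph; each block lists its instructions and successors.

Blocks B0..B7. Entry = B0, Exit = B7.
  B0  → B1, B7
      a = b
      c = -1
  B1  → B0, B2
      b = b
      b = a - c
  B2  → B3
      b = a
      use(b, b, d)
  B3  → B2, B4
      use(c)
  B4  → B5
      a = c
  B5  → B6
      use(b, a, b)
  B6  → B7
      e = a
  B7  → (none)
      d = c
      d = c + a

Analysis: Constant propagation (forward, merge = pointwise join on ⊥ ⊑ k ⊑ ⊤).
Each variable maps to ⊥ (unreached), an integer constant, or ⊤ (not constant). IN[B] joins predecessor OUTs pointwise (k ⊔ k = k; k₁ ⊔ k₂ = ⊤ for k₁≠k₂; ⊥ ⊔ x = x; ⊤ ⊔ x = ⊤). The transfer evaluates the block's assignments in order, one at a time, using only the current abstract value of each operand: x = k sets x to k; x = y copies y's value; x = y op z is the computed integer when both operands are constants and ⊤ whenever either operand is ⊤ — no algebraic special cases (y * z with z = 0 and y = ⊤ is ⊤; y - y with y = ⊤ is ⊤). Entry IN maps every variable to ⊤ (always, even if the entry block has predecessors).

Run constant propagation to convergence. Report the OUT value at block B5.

Converged values:
  B0:  IN=(all ⊤)  OUT={c:-1; rest ⊤}
  B1:  IN={c:-1; rest ⊤}  OUT={c:-1; rest ⊤}
  B2:  IN={c:-1; rest ⊤}  OUT={c:-1; rest ⊤}
  B3:  IN={c:-1; rest ⊤}  OUT={c:-1; rest ⊤}
  B4:  IN={c:-1; rest ⊤}  OUT={a:-1, c:-1; rest ⊤}
  B5:  IN={a:-1, c:-1; rest ⊤}  OUT={a:-1, c:-1; rest ⊤}
  B6:  IN={a:-1, c:-1; rest ⊤}  OUT={a:-1, c:-1, e:-1; rest ⊤}
  B7:  IN={c:-1; rest ⊤}  OUT={c:-1; rest ⊤}

Merge at B5: IN[B5] = OUT[B4] = {a: -1, b: ⊤, c: -1, d: ⊤, e: ⊤, f: ⊤}
Applying B5's transfer function to that IN value gives OUT[B5] (row B5 above).

Answer: {a: -1, b: ⊤, c: -1, d: ⊤, e: ⊤, f: ⊤}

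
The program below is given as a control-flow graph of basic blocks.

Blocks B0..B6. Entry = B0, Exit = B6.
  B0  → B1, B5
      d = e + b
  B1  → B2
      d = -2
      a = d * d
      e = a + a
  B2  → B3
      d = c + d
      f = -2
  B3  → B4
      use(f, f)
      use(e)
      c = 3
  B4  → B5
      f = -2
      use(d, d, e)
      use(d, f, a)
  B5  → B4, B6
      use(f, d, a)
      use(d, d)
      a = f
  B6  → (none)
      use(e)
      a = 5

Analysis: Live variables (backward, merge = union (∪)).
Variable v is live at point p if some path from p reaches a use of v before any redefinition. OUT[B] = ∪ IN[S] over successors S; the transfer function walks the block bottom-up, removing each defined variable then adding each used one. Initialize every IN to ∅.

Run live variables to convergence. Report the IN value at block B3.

Answer: {a, d, e, f}

Trace:
Converged values:
  B0: | IN={a, b, c, e, f} | OUT={a, c, d, e, f}
  B1: | IN={c} | OUT={a, c, d, e}
  B2: | IN={a, c, d, e} | OUT={a, d, e, f}
  B3: | IN={a, d, e, f} | OUT={a, d, e}
  B4: | IN={a, d, e} | OUT={a, d, e, f}
  B5: | IN={a, d, e, f} | OUT={a, d, e}
  B6: | IN={e} | OUT={}

Merge at B3: OUT[B3] = IN[B4] = {a, d, e}
Applying B3's transfer function to that OUT value gives IN[B3] (row B3 above).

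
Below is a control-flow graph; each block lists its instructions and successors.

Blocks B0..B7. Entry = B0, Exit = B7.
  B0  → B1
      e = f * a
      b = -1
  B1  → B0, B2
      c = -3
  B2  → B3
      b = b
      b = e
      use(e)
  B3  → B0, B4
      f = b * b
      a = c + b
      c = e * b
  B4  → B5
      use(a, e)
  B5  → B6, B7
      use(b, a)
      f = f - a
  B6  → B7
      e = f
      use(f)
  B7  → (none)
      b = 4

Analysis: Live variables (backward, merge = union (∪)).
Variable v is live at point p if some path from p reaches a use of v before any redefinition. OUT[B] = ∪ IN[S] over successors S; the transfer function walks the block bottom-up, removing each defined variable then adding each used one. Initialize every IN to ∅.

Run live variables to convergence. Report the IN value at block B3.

Answer: {b, c, e}

Trace:
Fixpoint table:
  B0:   IN={a, f}   OUT={a, b, e, f}
  B1:   IN={a, b, e, f}   OUT={a, b, c, e, f}
  B2:   IN={b, c, e}   OUT={b, c, e}
  B3:   IN={b, c, e}   OUT={a, b, e, f}
  B4:   IN={a, b, e, f}   OUT={a, b, f}
  B5:   IN={a, b, f}   OUT={f}
  B6:   IN={f}   OUT={}
  B7:   IN={}   OUT={}

Merge at B3: OUT[B3] = IN[B0] ⊔ IN[B4] = {a, b, e, f}
Applying B3's transfer function to that OUT value gives IN[B3] (row B3 above).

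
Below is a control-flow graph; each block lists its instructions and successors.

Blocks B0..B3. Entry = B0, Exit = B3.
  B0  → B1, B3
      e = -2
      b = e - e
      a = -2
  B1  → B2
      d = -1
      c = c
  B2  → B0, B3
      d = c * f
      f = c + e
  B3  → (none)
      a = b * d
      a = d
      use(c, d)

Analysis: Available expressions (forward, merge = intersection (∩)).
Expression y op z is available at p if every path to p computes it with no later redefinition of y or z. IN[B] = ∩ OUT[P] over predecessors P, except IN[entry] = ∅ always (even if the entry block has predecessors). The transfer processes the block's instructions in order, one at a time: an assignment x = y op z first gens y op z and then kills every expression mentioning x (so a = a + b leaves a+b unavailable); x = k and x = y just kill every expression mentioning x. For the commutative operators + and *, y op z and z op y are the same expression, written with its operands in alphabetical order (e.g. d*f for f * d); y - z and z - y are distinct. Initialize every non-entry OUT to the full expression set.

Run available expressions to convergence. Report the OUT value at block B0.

Per-block solution:
  B0: | IN={} | OUT={e-e}
  B1: | IN={e-e} | OUT={e-e}
  B2: | IN={e-e} | OUT={c+e, e-e}
  B3: | IN={e-e} | OUT={b*d, e-e}

Merge at B0 (entry node, so the boundary value {} is joined with the incoming edge(s)): IN[B0] = {} ∩ OUT[B2] = {}
Applying B0's transfer function to that IN value gives OUT[B0] (row B0 above).

Answer: {e-e}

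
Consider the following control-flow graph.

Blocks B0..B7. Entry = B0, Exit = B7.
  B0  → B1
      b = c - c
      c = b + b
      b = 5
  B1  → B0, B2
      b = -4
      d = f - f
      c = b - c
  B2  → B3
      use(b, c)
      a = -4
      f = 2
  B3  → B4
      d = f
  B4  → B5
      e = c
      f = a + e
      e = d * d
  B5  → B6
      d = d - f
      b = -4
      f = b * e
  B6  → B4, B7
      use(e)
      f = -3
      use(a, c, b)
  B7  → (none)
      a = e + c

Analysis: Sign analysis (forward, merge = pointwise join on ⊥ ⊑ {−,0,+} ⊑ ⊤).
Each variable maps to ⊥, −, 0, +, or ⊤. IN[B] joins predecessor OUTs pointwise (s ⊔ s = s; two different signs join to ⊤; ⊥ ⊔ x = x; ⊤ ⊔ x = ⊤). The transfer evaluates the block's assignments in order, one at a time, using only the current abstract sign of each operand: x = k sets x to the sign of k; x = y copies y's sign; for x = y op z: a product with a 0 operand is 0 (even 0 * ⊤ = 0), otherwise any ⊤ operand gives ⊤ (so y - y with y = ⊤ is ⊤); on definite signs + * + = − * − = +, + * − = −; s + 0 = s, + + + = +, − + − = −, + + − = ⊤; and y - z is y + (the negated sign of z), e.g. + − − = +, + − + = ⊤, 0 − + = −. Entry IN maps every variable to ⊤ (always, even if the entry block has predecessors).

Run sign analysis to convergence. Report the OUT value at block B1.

Answer: {a: ⊤, b: -, c: ⊤, d: ⊤, e: ⊤, f: ⊤}

Working:
Per-block solution:
  B0:   IN=(all ⊤)   OUT={b:+; rest ⊤}
  B1:   IN={b:+; rest ⊤}   OUT={b:-; rest ⊤}
  B2:   IN={b:-; rest ⊤}   OUT={a:-, b:-, f:+; rest ⊤}
  B3:   IN={a:-, b:-, f:+; rest ⊤}   OUT={a:-, b:-, d:+, f:+; rest ⊤}
  B4:   IN={a:-, b:-; rest ⊤}   OUT={a:-, b:-; rest ⊤}
  B5:   IN={a:-, b:-; rest ⊤}   OUT={a:-, b:-; rest ⊤}
  B6:   IN={a:-, b:-; rest ⊤}   OUT={a:-, b:-, f:-; rest ⊤}
  B7:   IN={a:-, b:-, f:-; rest ⊤}   OUT={b:-, f:-; rest ⊤}

Merge at B1: IN[B1] = OUT[B0] = {a: ⊤, b: +, c: ⊤, d: ⊤, e: ⊤, f: ⊤}
Applying B1's transfer function to that IN value gives OUT[B1] (row B1 above).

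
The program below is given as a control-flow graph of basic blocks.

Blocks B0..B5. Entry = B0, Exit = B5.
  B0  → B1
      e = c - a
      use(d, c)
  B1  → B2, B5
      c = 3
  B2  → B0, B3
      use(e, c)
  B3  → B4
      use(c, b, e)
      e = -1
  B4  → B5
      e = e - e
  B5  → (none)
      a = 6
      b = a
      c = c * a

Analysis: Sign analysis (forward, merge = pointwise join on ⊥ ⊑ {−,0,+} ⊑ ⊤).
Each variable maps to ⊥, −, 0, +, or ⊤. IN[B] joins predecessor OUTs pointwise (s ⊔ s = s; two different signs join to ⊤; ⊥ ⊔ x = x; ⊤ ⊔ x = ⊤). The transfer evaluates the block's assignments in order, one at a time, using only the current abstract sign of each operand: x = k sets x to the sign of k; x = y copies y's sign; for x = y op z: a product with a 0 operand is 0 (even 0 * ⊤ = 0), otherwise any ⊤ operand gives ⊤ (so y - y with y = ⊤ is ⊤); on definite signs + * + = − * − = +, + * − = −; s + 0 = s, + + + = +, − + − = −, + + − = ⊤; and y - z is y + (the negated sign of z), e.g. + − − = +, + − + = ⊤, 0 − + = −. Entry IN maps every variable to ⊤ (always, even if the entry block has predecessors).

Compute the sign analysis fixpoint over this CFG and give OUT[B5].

Answer: {a: +, b: +, c: +, d: ⊤, e: ⊤, f: ⊤}

Trace:
Converged values:
  B0:   IN=(all ⊤)   OUT=(all ⊤)
  B1:   IN=(all ⊤)   OUT={c:+; rest ⊤}
  B2:   IN={c:+; rest ⊤}   OUT={c:+; rest ⊤}
  B3:   IN={c:+; rest ⊤}   OUT={c:+, e:-; rest ⊤}
  B4:   IN={c:+, e:-; rest ⊤}   OUT={c:+; rest ⊤}
  B5:   IN={c:+; rest ⊤}   OUT={a:+, b:+, c:+; rest ⊤}

Merge at B5: IN[B5] = OUT[B1] ⊔ OUT[B4] = {a: ⊤, b: ⊤, c: +, d: ⊤, e: ⊤, f: ⊤}
Applying B5's transfer function to that IN value gives OUT[B5] (row B5 above).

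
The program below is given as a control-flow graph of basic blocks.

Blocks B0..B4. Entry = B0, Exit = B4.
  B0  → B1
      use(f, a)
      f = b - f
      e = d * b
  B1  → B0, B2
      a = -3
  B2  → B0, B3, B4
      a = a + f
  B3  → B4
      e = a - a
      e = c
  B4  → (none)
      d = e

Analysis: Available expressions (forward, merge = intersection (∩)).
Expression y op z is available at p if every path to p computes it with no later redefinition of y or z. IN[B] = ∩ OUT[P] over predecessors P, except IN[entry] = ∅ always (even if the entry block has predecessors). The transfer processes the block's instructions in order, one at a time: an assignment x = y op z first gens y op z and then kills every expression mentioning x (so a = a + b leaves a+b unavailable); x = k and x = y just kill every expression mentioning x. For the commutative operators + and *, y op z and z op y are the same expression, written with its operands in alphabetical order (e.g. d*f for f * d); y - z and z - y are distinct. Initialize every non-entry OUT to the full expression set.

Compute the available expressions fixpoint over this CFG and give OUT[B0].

Answer: {b*d}

Trace:
Fixpoint table:
  B0: | IN={} | OUT={b*d}
  B1: | IN={b*d} | OUT={b*d}
  B2: | IN={b*d} | OUT={b*d}
  B3: | IN={b*d} | OUT={a-a, b*d}
  B4: | IN={b*d} | OUT={}

Merge at B0 (entry node, so the boundary value {} is joined with the incoming edge(s)): IN[B0] = {} ∩ OUT[B1] ∩ OUT[B2] = {}
Applying B0's transfer function to that IN value gives OUT[B0] (row B0 above).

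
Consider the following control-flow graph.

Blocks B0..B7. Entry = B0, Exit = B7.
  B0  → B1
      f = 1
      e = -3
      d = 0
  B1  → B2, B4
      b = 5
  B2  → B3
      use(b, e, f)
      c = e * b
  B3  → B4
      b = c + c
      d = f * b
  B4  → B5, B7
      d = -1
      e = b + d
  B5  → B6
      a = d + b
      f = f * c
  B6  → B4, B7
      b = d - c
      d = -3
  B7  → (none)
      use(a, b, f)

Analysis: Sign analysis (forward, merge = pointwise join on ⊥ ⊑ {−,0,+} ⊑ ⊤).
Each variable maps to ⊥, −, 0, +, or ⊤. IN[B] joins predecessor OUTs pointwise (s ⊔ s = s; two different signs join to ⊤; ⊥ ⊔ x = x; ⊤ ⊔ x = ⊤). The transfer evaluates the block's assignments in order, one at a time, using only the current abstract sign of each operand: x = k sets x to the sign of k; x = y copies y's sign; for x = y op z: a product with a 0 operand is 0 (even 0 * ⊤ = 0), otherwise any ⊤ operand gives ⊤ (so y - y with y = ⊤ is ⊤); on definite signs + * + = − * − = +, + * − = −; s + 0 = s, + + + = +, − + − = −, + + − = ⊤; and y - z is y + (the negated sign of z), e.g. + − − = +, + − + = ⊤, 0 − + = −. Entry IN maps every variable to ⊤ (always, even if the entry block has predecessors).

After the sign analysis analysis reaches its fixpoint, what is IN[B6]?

Converged values:
  B0:   IN=(all ⊤)   OUT={d:0, e:-, f:+; rest ⊤}
  B1:   IN={d:0, e:-, f:+; rest ⊤}   OUT={b:+, d:0, e:-, f:+; rest ⊤}
  B2:   IN={b:+, d:0, e:-, f:+; rest ⊤}   OUT={b:+, c:-, d:0, e:-, f:+; rest ⊤}
  B3:   IN={b:+, c:-, d:0, e:-, f:+; rest ⊤}   OUT={b:-, c:-, d:-, e:-, f:+; rest ⊤}
  B4:   IN=(all ⊤)   OUT={d:-; rest ⊤}
  B5:   IN={d:-; rest ⊤}   OUT={d:-; rest ⊤}
  B6:   IN={d:-; rest ⊤}   OUT={d:-; rest ⊤}
  B7:   IN={d:-; rest ⊤}   OUT={d:-; rest ⊤}

Merge at B6: IN[B6] = OUT[B5] = {a: ⊤, b: ⊤, c: ⊤, d: -, e: ⊤, f: ⊤}

Answer: {a: ⊤, b: ⊤, c: ⊤, d: -, e: ⊤, f: ⊤}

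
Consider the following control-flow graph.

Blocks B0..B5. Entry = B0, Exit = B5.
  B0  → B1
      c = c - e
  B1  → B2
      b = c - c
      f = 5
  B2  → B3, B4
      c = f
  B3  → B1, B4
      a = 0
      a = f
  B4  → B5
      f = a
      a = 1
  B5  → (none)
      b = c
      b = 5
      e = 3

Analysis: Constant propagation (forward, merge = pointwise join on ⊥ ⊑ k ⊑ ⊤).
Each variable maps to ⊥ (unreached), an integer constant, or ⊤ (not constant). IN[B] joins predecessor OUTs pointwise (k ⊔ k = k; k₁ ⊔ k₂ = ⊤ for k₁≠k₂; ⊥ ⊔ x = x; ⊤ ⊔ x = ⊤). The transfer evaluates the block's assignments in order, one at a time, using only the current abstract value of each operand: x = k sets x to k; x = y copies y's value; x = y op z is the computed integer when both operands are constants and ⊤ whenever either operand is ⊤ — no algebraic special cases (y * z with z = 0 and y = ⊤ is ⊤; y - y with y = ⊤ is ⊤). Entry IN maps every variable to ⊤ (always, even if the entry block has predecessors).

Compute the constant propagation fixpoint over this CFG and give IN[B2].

Fixpoint table:
  B0:  IN=(all ⊤)  OUT=(all ⊤)
  B1:  IN=(all ⊤)  OUT={f:5; rest ⊤}
  B2:  IN={f:5; rest ⊤}  OUT={c:5, f:5; rest ⊤}
  B3:  IN={c:5, f:5; rest ⊤}  OUT={a:5, c:5, f:5; rest ⊤}
  B4:  IN={c:5, f:5; rest ⊤}  OUT={a:1, c:5; rest ⊤}
  B5:  IN={a:1, c:5; rest ⊤}  OUT={a:1, b:5, c:5, e:3; rest ⊤}

Merge at B2: IN[B2] = OUT[B1] = {a: ⊤, b: ⊤, c: ⊤, d: ⊤, e: ⊤, f: 5}

Answer: {a: ⊤, b: ⊤, c: ⊤, d: ⊤, e: ⊤, f: 5}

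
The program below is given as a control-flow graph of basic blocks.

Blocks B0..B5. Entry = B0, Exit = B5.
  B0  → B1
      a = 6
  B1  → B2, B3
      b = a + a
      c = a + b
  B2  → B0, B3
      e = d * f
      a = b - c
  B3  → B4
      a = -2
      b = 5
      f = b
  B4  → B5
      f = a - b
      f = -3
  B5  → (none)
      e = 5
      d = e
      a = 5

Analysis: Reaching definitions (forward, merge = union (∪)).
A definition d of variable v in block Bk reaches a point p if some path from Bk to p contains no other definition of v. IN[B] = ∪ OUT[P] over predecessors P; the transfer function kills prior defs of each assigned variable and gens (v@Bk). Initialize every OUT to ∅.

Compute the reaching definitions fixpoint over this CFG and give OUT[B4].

Per-block solution:
  B0: | IN={a@B2, b@B1, c@B1, e@B2} | OUT={a@B0, b@B1, c@B1, e@B2}
  B1: | IN={a@B0, b@B1, c@B1, e@B2} | OUT={a@B0, b@B1, c@B1, e@B2}
  B2: | IN={a@B0, b@B1, c@B1, e@B2} | OUT={a@B2, b@B1, c@B1, e@B2}
  B3: | IN={a@B0, a@B2, b@B1, c@B1, e@B2} | OUT={a@B3, b@B3, c@B1, e@B2, f@B3}
  B4: | IN={a@B3, b@B3, c@B1, e@B2, f@B3} | OUT={a@B3, b@B3, c@B1, e@B2, f@B4}
  B5: | IN={a@B3, b@B3, c@B1, e@B2, f@B4} | OUT={a@B5, b@B3, c@B1, d@B5, e@B5, f@B4}

Merge at B4: IN[B4] = OUT[B3] = {a@B3, b@B3, c@B1, e@B2, f@B3}
Applying B4's transfer function to that IN value gives OUT[B4] (row B4 above).

Answer: {a@B3, b@B3, c@B1, e@B2, f@B4}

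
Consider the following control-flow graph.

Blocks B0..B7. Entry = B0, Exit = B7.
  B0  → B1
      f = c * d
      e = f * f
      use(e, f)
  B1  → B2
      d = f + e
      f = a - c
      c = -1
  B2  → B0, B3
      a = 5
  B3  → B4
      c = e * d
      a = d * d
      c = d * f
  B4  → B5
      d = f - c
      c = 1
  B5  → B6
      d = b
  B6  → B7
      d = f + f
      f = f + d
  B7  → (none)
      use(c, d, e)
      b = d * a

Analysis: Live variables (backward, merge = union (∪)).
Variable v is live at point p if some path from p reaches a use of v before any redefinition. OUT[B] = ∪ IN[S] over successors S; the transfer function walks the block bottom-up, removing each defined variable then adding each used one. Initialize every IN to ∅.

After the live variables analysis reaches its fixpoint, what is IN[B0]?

Converged values:
  B0: | IN={a, b, c, d} | OUT={a, b, c, e, f}
  B1: | IN={a, b, c, e, f} | OUT={b, c, d, e, f}
  B2: | IN={b, c, d, e, f} | OUT={a, b, c, d, e, f}
  B3: | IN={b, d, e, f} | OUT={a, b, c, e, f}
  B4: | IN={a, b, c, e, f} | OUT={a, b, c, e, f}
  B5: | IN={a, b, c, e, f} | OUT={a, c, e, f}
  B6: | IN={a, c, e, f} | OUT={a, c, d, e}
  B7: | IN={a, c, d, e} | OUT={}

Merge at B0: OUT[B0] = IN[B1] = {a, b, c, e, f}
Applying B0's transfer function to that OUT value gives IN[B0] (row B0 above).

Answer: {a, b, c, d}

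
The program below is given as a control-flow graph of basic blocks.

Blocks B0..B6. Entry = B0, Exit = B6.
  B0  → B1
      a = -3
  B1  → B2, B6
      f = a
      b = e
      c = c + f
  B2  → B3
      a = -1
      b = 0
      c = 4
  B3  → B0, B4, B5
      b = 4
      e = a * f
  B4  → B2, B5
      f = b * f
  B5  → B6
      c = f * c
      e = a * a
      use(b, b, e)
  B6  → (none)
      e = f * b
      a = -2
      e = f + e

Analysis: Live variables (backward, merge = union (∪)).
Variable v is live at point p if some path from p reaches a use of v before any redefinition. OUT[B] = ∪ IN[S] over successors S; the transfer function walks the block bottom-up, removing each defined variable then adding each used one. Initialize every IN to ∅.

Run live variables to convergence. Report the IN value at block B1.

Answer: {a, c, e}

Working:
Converged values:
  B0:   IN={c, e}   OUT={a, c, e}
  B1:   IN={a, c, e}   OUT={b, f}
  B2:   IN={f}   OUT={a, c, f}
  B3:   IN={a, c, f}   OUT={a, b, c, e, f}
  B4:   IN={a, b, c, f}   OUT={a, b, c, f}
  B5:   IN={a, b, c, f}   OUT={b, f}
  B6:   IN={b, f}   OUT={}

Merge at B1: OUT[B1] = IN[B2] ⊔ IN[B6] = {b, f}
Applying B1's transfer function to that OUT value gives IN[B1] (row B1 above).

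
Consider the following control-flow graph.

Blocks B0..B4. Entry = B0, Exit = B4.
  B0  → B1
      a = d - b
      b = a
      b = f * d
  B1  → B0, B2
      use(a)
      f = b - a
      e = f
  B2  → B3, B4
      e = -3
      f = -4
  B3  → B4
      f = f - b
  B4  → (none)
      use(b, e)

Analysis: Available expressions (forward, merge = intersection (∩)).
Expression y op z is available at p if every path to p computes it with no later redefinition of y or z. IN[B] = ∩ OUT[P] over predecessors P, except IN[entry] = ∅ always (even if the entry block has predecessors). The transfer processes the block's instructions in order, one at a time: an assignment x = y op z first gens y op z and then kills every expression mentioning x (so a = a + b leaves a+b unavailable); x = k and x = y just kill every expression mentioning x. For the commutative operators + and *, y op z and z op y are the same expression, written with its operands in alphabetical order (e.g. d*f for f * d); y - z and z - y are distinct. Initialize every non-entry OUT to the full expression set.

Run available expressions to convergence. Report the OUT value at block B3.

Per-block solution:
  B0:  IN={}  OUT={d*f}
  B1:  IN={d*f}  OUT={b-a}
  B2:  IN={b-a}  OUT={b-a}
  B3:  IN={b-a}  OUT={b-a}
  B4:  IN={b-a}  OUT={b-a}

Merge at B3: IN[B3] = OUT[B2] = {b-a}
Applying B3's transfer function to that IN value gives OUT[B3] (row B3 above).

Answer: {b-a}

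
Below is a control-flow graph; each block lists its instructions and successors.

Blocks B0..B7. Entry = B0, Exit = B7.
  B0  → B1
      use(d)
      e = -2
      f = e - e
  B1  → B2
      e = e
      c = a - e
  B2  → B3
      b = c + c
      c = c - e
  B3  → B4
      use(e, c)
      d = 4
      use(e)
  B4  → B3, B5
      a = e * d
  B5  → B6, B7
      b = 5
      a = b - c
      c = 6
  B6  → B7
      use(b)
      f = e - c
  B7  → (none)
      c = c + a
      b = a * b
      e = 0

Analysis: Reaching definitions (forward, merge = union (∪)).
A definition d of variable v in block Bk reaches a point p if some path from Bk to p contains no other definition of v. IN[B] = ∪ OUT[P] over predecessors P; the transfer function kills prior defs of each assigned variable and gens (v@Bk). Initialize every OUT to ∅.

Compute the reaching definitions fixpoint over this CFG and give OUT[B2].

Fixpoint table:
  B0:  IN={}  OUT={e@B0, f@B0}
  B1:  IN={e@B0, f@B0}  OUT={c@B1, e@B1, f@B0}
  B2:  IN={c@B1, e@B1, f@B0}  OUT={b@B2, c@B2, e@B1, f@B0}
  B3:  IN={a@B4, b@B2, c@B2, d@B3, e@B1, f@B0}  OUT={a@B4, b@B2, c@B2, d@B3, e@B1, f@B0}
  B4:  IN={a@B4, b@B2, c@B2, d@B3, e@B1, f@B0}  OUT={a@B4, b@B2, c@B2, d@B3, e@B1, f@B0}
  B5:  IN={a@B4, b@B2, c@B2, d@B3, e@B1, f@B0}  OUT={a@B5, b@B5, c@B5, d@B3, e@B1, f@B0}
  B6:  IN={a@B5, b@B5, c@B5, d@B3, e@B1, f@B0}  OUT={a@B5, b@B5, c@B5, d@B3, e@B1, f@B6}
  B7:  IN={a@B5, b@B5, c@B5, d@B3, e@B1, f@B0, f@B6}  OUT={a@B5, b@B7, c@B7, d@B3, e@B7, f@B0, f@B6}

Merge at B2: IN[B2] = OUT[B1] = {c@B1, e@B1, f@B0}
Applying B2's transfer function to that IN value gives OUT[B2] (row B2 above).

Answer: {b@B2, c@B2, e@B1, f@B0}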